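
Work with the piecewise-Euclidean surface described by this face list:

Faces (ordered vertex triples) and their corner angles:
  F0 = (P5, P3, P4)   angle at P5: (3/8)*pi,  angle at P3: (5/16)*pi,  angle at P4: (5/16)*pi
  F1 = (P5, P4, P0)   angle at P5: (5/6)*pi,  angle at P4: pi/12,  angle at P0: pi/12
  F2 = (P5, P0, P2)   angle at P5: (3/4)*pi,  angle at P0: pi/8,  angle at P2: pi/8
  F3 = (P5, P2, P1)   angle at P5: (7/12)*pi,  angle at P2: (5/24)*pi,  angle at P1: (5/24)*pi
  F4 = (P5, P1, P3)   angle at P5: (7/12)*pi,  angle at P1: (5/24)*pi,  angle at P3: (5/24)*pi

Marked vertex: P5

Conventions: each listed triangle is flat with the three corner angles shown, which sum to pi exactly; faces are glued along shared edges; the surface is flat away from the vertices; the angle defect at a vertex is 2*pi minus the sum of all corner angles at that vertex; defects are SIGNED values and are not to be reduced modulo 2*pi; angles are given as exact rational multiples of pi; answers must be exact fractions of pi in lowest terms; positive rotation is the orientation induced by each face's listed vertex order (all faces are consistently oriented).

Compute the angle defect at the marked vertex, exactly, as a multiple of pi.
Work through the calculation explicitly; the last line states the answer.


Sum of corner angles at P5: (25/8)*pi
defect = 2*pi - (25/8)*pi

Answer: defect(P5) = (-9/8)*pi


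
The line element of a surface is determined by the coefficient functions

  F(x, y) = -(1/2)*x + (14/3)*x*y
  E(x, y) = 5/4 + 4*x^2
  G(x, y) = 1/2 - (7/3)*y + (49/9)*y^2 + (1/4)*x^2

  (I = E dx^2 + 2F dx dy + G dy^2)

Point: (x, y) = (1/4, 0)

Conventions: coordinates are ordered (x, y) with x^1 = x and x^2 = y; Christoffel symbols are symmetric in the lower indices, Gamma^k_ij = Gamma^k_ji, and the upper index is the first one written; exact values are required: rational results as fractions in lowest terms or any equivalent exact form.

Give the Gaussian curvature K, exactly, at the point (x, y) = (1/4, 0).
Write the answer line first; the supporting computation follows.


Answer: K = 104368/28227

E = 3/2, F = -1/8, G = 33/64, EG - F^2 = 97/128 at the point
E_x = 2, E_y = 0, F_x = -1/2, F_y = 7/6, G_x = 1/8, G_y = -7/3
E_yy = 0, F_xy = 14/3, G_xx = 1/2
K follows from Brioschi's formula, (det M1 - det M2)/(EG - F^2)^2.
M1 = [[-E_yy/2 + F_xy - G_xx/2, E_x/2, F_x - E_y/2], [F_y - G_x/2, E, F], [G_y/2, F, G]] = [[53/12, 1, -1/2], [53/48, 3/2, -1/8], [-7/6, -1/8, 33/64]]; det M1 = 6505/3072
M2 = [[0, E_y/2, G_x/2], [E_y/2, E, F], [G_x/2, F, G]] = [[0, 0, 1/16], [0, 3/2, -1/8], [1/16, -1/8, 33/64]]; det M2 = -3/512
det M1 - det M2 = 6523/3072; K = 6523/3072 / (97/128)^2 = 104368/28227


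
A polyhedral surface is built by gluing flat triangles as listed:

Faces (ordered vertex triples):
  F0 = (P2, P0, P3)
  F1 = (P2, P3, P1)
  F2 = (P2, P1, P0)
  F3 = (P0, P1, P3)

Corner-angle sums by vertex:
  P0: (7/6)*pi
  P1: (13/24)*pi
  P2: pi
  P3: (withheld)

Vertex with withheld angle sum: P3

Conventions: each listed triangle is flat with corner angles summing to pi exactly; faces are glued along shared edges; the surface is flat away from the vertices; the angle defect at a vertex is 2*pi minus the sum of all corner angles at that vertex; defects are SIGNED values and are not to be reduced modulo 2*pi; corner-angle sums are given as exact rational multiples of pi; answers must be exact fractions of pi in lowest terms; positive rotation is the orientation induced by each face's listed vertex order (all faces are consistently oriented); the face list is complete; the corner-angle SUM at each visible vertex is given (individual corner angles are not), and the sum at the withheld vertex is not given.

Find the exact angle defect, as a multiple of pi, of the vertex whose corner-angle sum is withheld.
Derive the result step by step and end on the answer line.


V = 4, E = 6, F = 4; chi = V - E + F = 2
Gauss-Bonnet: total defect = 2*pi*chi = 4*pi; visible defects sum to (79/24)*pi

Answer: defect(P3) = (17/24)*pi


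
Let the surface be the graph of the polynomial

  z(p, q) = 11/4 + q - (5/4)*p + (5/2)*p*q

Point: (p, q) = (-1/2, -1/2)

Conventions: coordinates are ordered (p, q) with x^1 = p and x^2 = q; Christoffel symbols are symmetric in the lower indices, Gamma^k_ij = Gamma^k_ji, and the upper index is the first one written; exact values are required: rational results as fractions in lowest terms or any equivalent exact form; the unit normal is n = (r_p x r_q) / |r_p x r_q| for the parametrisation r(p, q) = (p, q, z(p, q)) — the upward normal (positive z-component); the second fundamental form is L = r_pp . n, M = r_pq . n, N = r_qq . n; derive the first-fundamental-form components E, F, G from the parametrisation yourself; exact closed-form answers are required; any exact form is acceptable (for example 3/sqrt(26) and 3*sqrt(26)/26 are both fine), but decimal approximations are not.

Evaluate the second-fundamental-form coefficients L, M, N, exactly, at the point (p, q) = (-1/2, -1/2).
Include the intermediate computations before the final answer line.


z_p = -5/2, z_q = -1/4, z_pp = 0, z_pq = 5/2, z_qq = 0
E = 29/4, F = 5/8, G = 17/16; answer radicand W^2 = 117/16
unnormalised second-form numerators: l = 0, m = 5/2, n = 0; L = l/sqrt(117/16), and similarly M = m/sqrt(W^2), N = n/sqrt(W^2)

Answer: L = 0, M = 10*sqrt(13)/39, N = 0


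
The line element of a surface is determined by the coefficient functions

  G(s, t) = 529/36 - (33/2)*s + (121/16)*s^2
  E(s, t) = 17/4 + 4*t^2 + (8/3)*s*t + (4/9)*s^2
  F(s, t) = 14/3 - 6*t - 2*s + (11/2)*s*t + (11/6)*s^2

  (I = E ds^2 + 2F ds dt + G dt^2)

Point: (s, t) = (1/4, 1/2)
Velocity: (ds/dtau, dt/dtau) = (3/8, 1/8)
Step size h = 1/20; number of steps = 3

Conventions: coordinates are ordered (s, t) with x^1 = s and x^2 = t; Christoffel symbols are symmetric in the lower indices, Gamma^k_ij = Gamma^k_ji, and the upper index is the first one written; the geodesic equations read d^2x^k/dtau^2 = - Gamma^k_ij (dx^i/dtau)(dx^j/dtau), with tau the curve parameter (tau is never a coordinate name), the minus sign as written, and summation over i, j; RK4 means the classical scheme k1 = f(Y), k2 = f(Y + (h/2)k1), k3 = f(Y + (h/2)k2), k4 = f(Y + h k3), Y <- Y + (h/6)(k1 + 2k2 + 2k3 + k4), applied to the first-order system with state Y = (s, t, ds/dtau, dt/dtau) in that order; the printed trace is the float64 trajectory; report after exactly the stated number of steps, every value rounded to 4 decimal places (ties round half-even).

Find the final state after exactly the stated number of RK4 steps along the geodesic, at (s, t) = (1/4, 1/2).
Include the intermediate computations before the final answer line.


f(Y) = (ds/dtau, dt/dtau, -Gamma^s_ij Y'^i Y'^j, -Gamma^t_ij Y'^i Y'^j) with the Gammas evaluated at the stage position; h = 0.050000; intermediate values shown to 6 dp
step 0: s = 0.2500, t = 0.5000, ds/dtau = 0.3750, dt/dtau = 0.1250
step 1:
  k1: at (s, t) = (0.250000, 0.500000), (ds/dtau, dt/dtau) = (0.375000, 0.125000); Gamma_sss = 0.170461, Gamma_sst = 0.659148, Gamma_stt = 0.329723, Gamma_tss = -0.090767, Gamma_tst = -0.693443, Gamma_ttt = -0.058788; k1 = (0.375000, 0.125000, -0.090918, 0.078693)
  k2: at (s, t) = (0.259375, 0.503125), (ds/dtau, dt/dtau) = (0.372727, 0.126967); Gamma_sss = 0.170587, Gamma_sst = 0.660837, Gamma_stt = 0.324507, Gamma_tss = -0.089367, Gamma_tst = -0.694875, Gamma_ttt = -0.058530; k2 = (0.372727, 0.126967, -0.091477, 0.079128)
  k3: at (s, t) = (0.259318, 0.503174), (ds/dtau, dt/dtau) = (0.372713, 0.126978); Gamma_sss = 0.170583, Gamma_sst = 0.660790, Gamma_stt = 0.324511, Gamma_tss = -0.089361, Gamma_tst = -0.694841, Gamma_ttt = -0.058518; k3 = (0.372713, 0.126978, -0.091474, 0.079126)
  k4: at (s, t) = (0.268636, 0.506349), (ds/dtau, dt/dtau) = (0.370426, 0.128956); Gamma_sss = 0.170691, Gamma_sst = 0.662454, Gamma_stt = 0.319347, Gamma_tss = -0.087920, Gamma_tst = -0.696228, Gamma_ttt = -0.058261; k4 = (0.370426, 0.128956, -0.092021, 0.079549)
  Y <- Y + (h/6)(k1 + 2k2 + 2k3 + k4): s = 0.2686, t = 0.5063, ds/dtau = 0.3704, dt/dtau = 0.1290
step 2:
  k1: at (s, t) = (0.268636, 0.506349), (ds/dtau, dt/dtau) = (0.370426, 0.128956); Gamma_sss = 0.170691, Gamma_sst = 0.662454, Gamma_stt = 0.319347, Gamma_tss = -0.087920, Gamma_tst = -0.696228, Gamma_ttt = -0.058261; k1 = (0.370426, 0.128956, -0.092021, 0.079549)
  k2: at (s, t) = (0.277897, 0.509573), (ds/dtau, dt/dtau) = (0.368126, 0.130945); Gamma_sss = 0.170782, Gamma_sst = 0.664093, Gamma_stt = 0.314236, Gamma_tss = -0.086440, Gamma_tst = -0.697570, Gamma_ttt = -0.058005; k2 = (0.368126, 0.130945, -0.092556, 0.079960)
  k3: at (s, t) = (0.277839, 0.509622), (ds/dtau, dt/dtau) = (0.368112, 0.130955); Gamma_sss = 0.170778, Gamma_sst = 0.664045, Gamma_stt = 0.314241, Gamma_tss = -0.086434, Gamma_tst = -0.697535, Gamma_ttt = -0.057993; k3 = (0.368112, 0.130955, -0.092553, 0.079958)
  k4: at (s, t) = (0.287042, 0.512896), (ds/dtau, dt/dtau) = (0.365799, 0.132954); Gamma_sss = 0.170850, Gamma_sst = 0.665656, Gamma_stt = 0.309182, Gamma_tss = -0.084912, Gamma_tst = -0.698830, Gamma_ttt = -0.057737; k4 = (0.365799, 0.132954, -0.093074, 0.080357)
  Y <- Y + (h/6)(k1 + 2k2 + 2k3 + k4): s = 0.2870, t = 0.5129, ds/dtau = 0.3658, dt/dtau = 0.1330
step 3:
  k1: at (s, t) = (0.287042, 0.512896), (ds/dtau, dt/dtau) = (0.365799, 0.132954); Gamma_sss = 0.170850, Gamma_sst = 0.665656, Gamma_stt = 0.309182, Gamma_tss = -0.084912, Gamma_tst = -0.698831, Gamma_ttt = -0.057737; k1 = (0.365799, 0.132954, -0.093074, 0.080357)
  k2: at (s, t) = (0.296187, 0.516220), (ds/dtau, dt/dtau) = (0.363472, 0.134963); Gamma_sss = 0.170904, Gamma_sst = 0.667240, Gamma_stt = 0.304176, Gamma_tss = -0.083350, Gamma_tst = -0.700079, Gamma_ttt = -0.057482; k2 = (0.363472, 0.134963, -0.093582, 0.080744)
  k3: at (s, t) = (0.296129, 0.516270), (ds/dtau, dt/dtau) = (0.363459, 0.134973); Gamma_sss = 0.170900, Gamma_sst = 0.667192, Gamma_stt = 0.304181, Gamma_tss = -0.083344, Gamma_tst = -0.700044, Gamma_ttt = -0.057470; k3 = (0.363459, 0.134973, -0.093579, 0.080741)
  k4: at (s, t) = (0.305215, 0.519645), (ds/dtau, dt/dtau) = (0.361120, 0.136991); Gamma_sss = 0.170935, Gamma_sst = 0.668746, Gamma_stt = 0.299227, Gamma_tss = -0.081740, Gamma_tst = -0.701244, Gamma_ttt = -0.057215; k4 = (0.361120, 0.136991, -0.094073, 0.081115)
  Y <- Y + (h/6)(k1 + 2k2 + 2k3 + k4): s = 0.3052, t = 0.5196, ds/dtau = 0.3611, dt/dtau = 0.1370

Answer: s = 0.3052, t = 0.5196, ds/dtau = 0.3611, dt/dtau = 0.1370


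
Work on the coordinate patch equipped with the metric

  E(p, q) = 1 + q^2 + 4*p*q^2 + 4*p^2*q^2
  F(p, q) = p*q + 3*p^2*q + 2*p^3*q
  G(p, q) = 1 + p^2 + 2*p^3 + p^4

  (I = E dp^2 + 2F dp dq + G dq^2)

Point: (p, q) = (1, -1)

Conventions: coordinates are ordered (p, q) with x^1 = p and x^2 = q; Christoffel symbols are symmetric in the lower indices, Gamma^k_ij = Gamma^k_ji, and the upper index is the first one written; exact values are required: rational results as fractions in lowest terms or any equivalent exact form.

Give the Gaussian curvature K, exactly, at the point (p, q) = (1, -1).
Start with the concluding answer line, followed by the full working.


Answer: K = -9/196

E = 10, F = -6, G = 5, EG - F^2 = 14 at the point
E_p = 12, E_q = -18, F_p = -13, F_q = 6, G_p = 12, G_q = 0
E_qq = 18, F_pq = 13, G_pp = 26
Using the Brioschi determinant formula for K from the metric derivatives:
M1 = [[-E_qq/2 + F_pq - G_pp/2, E_p/2, F_p - E_q/2], [F_q - G_p/2, E, F], [G_q/2, F, G]] = [[-9, 6, -4], [0, 10, -6], [0, -6, 5]]; det M1 = -126
M2 = [[0, E_q/2, G_p/2], [E_q/2, E, F], [G_p/2, F, G]] = [[0, -9, 6], [-9, 10, -6], [6, -6, 5]]; det M2 = -117
det M1 - det M2 = -9; K = -9 / (14)^2 = -9/196


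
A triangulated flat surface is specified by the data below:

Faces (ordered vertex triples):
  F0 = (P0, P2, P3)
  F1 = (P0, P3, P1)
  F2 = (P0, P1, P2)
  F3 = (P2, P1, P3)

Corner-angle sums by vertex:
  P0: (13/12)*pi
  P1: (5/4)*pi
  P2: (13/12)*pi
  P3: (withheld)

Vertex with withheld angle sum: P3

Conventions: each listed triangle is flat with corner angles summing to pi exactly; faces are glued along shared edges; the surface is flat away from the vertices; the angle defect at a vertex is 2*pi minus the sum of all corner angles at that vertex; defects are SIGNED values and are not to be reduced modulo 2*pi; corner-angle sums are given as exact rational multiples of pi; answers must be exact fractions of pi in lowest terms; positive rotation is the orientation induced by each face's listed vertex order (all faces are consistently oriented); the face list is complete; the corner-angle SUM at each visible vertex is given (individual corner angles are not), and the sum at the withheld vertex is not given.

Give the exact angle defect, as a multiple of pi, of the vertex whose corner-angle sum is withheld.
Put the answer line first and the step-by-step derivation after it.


Answer: defect(P3) = (17/12)*pi

V = 4, E = 6, F = 4; chi = V - E + F = 2
Gauss-Bonnet: total defect = 2*pi*chi = 4*pi; visible defects sum to (31/12)*pi


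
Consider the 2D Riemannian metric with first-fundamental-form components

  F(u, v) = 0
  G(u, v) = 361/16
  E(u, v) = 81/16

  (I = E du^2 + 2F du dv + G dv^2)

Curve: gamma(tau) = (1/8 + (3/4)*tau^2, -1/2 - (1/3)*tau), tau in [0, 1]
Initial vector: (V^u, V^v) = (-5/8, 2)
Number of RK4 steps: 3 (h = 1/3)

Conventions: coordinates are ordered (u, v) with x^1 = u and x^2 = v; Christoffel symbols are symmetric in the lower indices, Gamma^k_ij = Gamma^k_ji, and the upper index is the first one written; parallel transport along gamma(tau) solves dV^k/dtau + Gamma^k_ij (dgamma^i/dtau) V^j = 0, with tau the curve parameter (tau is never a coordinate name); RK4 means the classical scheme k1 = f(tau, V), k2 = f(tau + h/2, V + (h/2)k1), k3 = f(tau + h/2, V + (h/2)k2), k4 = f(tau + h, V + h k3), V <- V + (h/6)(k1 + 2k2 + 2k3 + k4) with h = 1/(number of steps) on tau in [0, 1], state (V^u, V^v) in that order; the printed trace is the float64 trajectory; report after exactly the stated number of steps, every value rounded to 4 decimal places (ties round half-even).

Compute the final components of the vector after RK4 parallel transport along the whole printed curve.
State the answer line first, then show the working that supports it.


Answer: V^u = -0.6250, V^v = 2.0000

gamma'(tau) = ((3/2)*tau, -1/3); f(tau, V)^k = -Gamma^k_ij(gamma(tau)) gamma'^i(tau) V^j; h = 1/3; intermediate values shown to 6 dp
curve data and Christoffel symbols at the stage parameters:
  tau = 0.000000: gamma = (0.125000, -0.500000), gamma' = (0.000000, -0.333333); Gamma_uuu = 0.000000, Gamma_uuv = 0.000000, Gamma_uvv = 0.000000, Gamma_vuu = 0.000000, Gamma_vuv = 0.000000, Gamma_vvv = 0.000000
  tau = 0.166667: gamma = (0.145833, -0.555556), gamma' = (0.250000, -0.333333); Gamma_uuu = 0.000000, Gamma_uuv = 0.000000, Gamma_uvv = 0.000000, Gamma_vuu = 0.000000, Gamma_vuv = 0.000000, Gamma_vvv = 0.000000
  tau = 0.333333: gamma = (0.208333, -0.611111), gamma' = (0.500000, -0.333333); Gamma_uuu = 0.000000, Gamma_uuv = 0.000000, Gamma_uvv = 0.000000, Gamma_vuu = 0.000000, Gamma_vuv = 0.000000, Gamma_vvv = 0.000000
  tau = 0.500000: gamma = (0.312500, -0.666667), gamma' = (0.750000, -0.333333); Gamma_uuu = 0.000000, Gamma_uuv = 0.000000, Gamma_uvv = 0.000000, Gamma_vuu = 0.000000, Gamma_vuv = 0.000000, Gamma_vvv = 0.000000
  tau = 0.666667: gamma = (0.458333, -0.722222), gamma' = (1.000000, -0.333333); Gamma_uuu = 0.000000, Gamma_uuv = 0.000000, Gamma_uvv = 0.000000, Gamma_vuu = 0.000000, Gamma_vuv = 0.000000, Gamma_vvv = 0.000000
  tau = 0.833333: gamma = (0.645833, -0.777778), gamma' = (1.250000, -0.333333); Gamma_uuu = 0.000000, Gamma_uuv = 0.000000, Gamma_uvv = 0.000000, Gamma_vuu = 0.000000, Gamma_vuv = 0.000000, Gamma_vvv = 0.000000
  tau = 1.000000: gamma = (0.875000, -0.833333), gamma' = (1.500000, -0.333333); Gamma_uuu = 0.000000, Gamma_uuv = 0.000000, Gamma_uvv = 0.000000, Gamma_vuu = 0.000000, Gamma_vuv = 0.000000, Gamma_vvv = 0.000000
step 0: V^u = -0.6250, V^v = 2.0000
step 1: k1 = (0.000000, 0.000000), k2 = (0.000000, 0.000000), k3 = (0.000000, 0.000000), k4 = (0.000000, 0.000000); V <- V + (h/6)(k1 + 2k2 + 2k3 + k4): V^u = -0.6250, V^v = 2.0000
step 2: k1 = (0.000000, 0.000000), k2 = (0.000000, 0.000000), k3 = (0.000000, 0.000000), k4 = (0.000000, 0.000000); V <- V + (h/6)(k1 + 2k2 + 2k3 + k4): V^u = -0.6250, V^v = 2.0000
step 3: k1 = (0.000000, 0.000000), k2 = (0.000000, 0.000000), k3 = (0.000000, 0.000000), k4 = (0.000000, 0.000000); V <- V + (h/6)(k1 + 2k2 + 2k3 + k4): V^u = -0.6250, V^v = 2.0000


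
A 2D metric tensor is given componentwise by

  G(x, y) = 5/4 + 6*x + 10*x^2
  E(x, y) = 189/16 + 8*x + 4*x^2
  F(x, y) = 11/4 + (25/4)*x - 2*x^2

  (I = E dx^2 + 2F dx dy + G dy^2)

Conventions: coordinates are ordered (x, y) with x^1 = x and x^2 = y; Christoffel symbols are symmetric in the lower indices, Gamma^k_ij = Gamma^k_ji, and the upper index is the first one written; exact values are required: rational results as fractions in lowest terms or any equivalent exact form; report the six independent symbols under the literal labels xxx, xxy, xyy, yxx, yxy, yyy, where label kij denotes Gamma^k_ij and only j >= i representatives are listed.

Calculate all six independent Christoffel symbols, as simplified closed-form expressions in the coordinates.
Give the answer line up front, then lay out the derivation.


Answer: Gamma_xxx = (2048*x^3 + 6496*x^2 + 60*x - 780)/(2304*x^4 + 8256*x^3 + 9156*x^2 + 2976*x + 461), Gamma_xxy = (1280*x^3 - 3616*x^2 - 2960*x - 528)/(2304*x^4 + 8256*x^3 + 9156*x^2 + 2976*x + 461), Gamma_xyy = (-6400*x^3 - 5760*x^2 - 1952*x - 240)/(2304*x^4 + 8256*x^3 + 9156*x^2 + 2976*x + 461), Gamma_yxx = (-512*x^3 - 1536*x^2 - 2128*x + 4021)/(2304*x^4 + 8256*x^3 + 9156*x^2 + 2976*x + 461), Gamma_yxy = (2560*x^3 + 5888*x^2 + 9096*x + 2268)/(2304*x^4 + 8256*x^3 + 9156*x^2 + 2976*x + 461), Gamma_yyy = (-1280*x^3 + 3616*x^2 + 2960*x + 528)/(2304*x^4 + 8256*x^3 + 9156*x^2 + 2976*x + 461)

E = 189/16 + 8*x + 4*x^2; F = 11/4 + (25/4)*x - 2*x^2; G = 5/4 + 6*x + 10*x^2
Gamma^k_ij = (1/2) g^{kl} (d_i g_jl + d_j g_il - d_l g_ij), with g^inv = (1/(EG-F^2)) [[G, -F], [-F, E]]
first partials: E_x = 8 + 8*x, E_y = 0, F_x = 25/4 - 4*x, F_y = 0, G_x = 6 + 20*x, G_y = 0
D = EG - F^2 = 461/64 + (93/2)*x + (2289/16)*x^2 + 129*x^3 + 36*x^4
expanded: Gamma^x_xx = (G E_x - 2F F_x + F E_y)/(2D), Gamma^x_xy = (G E_y - F G_x)/(2D), Gamma^x_yy = (2G F_y - G G_x - F G_y)/(2D), Gamma^y_xx = (2E F_x - E E_y - F E_x)/(2D), Gamma^y_xy = (E G_x - F E_y)/(2D), Gamma^y_yy = (E G_y - 2F F_y + F G_x)/(2D); substitute and cancel common factors


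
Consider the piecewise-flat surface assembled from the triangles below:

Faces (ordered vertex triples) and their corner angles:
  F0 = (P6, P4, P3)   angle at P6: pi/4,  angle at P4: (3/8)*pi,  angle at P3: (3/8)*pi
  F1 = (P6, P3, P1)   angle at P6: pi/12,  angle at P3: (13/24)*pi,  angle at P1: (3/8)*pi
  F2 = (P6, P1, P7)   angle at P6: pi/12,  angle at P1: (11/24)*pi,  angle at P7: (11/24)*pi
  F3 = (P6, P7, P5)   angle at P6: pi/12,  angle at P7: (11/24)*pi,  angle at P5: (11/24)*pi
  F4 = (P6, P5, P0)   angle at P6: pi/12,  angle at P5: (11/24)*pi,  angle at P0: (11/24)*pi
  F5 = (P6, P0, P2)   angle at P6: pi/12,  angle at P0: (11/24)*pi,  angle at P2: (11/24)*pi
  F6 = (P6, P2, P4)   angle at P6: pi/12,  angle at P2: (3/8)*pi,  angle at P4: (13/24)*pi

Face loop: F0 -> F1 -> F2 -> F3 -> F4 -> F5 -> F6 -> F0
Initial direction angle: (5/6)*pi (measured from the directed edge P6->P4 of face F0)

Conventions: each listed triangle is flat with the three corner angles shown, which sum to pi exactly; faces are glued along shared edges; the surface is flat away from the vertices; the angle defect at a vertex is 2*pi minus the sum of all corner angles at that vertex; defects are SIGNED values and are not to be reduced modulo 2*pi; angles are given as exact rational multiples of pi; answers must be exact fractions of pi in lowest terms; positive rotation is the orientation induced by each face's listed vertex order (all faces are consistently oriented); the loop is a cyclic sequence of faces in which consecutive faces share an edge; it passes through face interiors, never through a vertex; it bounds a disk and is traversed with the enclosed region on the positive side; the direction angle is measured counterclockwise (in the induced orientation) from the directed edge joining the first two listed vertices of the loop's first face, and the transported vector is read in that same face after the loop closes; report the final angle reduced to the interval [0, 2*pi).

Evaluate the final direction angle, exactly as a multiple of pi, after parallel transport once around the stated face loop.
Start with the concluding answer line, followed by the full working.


Answer: final direction angle = pi/12

enclosed vertex P6: corner angles sum to (3/4)*pi, defect = 2*pi - (3/4)*pi = (5/4)*pi
summing the enclosed defects onto the initial angle, mod 2*pi in the induced orientation:
final angle = (5/6)*pi + (5/4)*pi = pi/12 (mod 2*pi)


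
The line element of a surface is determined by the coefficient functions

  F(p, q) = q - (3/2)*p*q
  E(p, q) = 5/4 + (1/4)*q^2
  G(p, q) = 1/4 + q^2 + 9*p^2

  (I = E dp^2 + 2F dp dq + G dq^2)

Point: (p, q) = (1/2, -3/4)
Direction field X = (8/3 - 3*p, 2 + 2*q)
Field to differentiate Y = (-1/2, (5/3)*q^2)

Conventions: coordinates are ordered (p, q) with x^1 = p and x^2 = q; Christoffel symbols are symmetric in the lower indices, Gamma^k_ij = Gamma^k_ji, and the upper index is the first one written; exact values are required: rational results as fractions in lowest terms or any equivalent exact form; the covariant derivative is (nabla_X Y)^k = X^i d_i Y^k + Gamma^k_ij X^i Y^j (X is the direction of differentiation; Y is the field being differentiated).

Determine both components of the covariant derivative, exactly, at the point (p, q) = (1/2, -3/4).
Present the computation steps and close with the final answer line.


E = 89/64, F = -3/16, G = 49/16 at the point
E_p = 0, E_q = -3/8, F_p = 9/8, F_q = 1/4, G_p = 9, G_q = -3/2
EG - F^2 = 4325/1024;  g^inv = (1024/4325) * [[49/16, 3/16], [3/16, 89/64]]
first-kind symbols [ij,l] = (1/2)(d_i g_jl + d_j g_il - d_l g_ij): [pp,p] = E_p/2 = 0, [pp,q] = F_p - E_q/2 = 21/16, [pq,p] = E_q/2 = -3/16, [pq,q] = G_p/2 = 9/2, [qq,p] = F_q - G_p/2 = -17/4, [qq,q] = G_q/2 = -3/4
Gamma^p_ij = (G*[ij,p] - F*[ij,q])/(EG - F^2), Gamma^q_ij = (E*[ij,q] - F*[ij,p])/(EG - F^2)
Gamma_ppp = 252/4325, Gamma_ppq = 276/4325, Gamma_pqq = -13472/4325, Gamma_qpp = 1869/4325, Gamma_qpq = 6372/4325, Gamma_qqq = -1884/4325
X = (7/6, 1/2), Y = (-1/2, 15/16) at the point

Answer: (nabla_X Y)^p = -49833/34600, (nabla_X Y)^q = -8013/17300


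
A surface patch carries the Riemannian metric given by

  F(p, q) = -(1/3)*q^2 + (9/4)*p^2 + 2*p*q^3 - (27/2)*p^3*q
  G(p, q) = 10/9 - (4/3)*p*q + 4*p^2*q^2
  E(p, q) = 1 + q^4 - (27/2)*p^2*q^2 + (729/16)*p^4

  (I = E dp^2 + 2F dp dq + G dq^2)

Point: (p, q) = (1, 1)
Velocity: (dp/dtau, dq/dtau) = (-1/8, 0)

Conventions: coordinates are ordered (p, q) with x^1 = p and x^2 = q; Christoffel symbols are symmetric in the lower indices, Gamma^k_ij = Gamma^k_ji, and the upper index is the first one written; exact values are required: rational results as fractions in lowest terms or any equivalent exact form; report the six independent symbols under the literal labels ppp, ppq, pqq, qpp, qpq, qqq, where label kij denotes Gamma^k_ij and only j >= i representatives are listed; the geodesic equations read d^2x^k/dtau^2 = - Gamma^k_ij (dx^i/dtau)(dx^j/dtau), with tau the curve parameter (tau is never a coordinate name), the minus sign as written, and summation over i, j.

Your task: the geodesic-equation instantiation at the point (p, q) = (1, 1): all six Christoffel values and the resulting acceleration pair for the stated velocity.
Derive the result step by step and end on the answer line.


E = 545/16, F = -115/12, G = 34/9 at the point
E_p = 621/4, E_q = -23, F_p = -34, F_q = -49/6, G_p = 20/3, G_q = 20/3
EG - F^2 = 5305/144;  g^inv = (144/5305) * [[34/9, 115/12], [115/12, 545/16]]
first-kind symbols [ij,l] = (1/2)(d_i g_jl + d_j g_il - d_l g_ij): [pp,p] = E_p/2 = 621/8, [pp,q] = F_p - E_q/2 = -45/2, [pq,p] = E_q/2 = -23/2, [pq,q] = G_p/2 = 10/3, [qq,p] = F_q - G_p/2 = -23/2, [qq,q] = G_q/2 = 10/3
Gamma^p_ij = (G*[ij,p] - F*[ij,q])/(EG - F^2), Gamma^q_ij = (E*[ij,q] - F*[ij,p])/(EG - F^2)
Gamma_ppp = 11178/5305, Gamma_ppq = -1656/5305, Gamma_pqq = -1656/5305, Gamma_qpp = -648/1061, Gamma_qpq = 96/1061, Gamma_qqq = 96/1061
d^2p/dtau^2 = -(Gamma_ppp*(-1/8)^2 + 2*Gamma_ppq*(-1/8)*(0) + Gamma_pqq*(0)^2) = -5589/169760
d^2q/dtau^2 = -(Gamma_qpp*(-1/8)^2 + 2*Gamma_qpq*(-1/8)*(0) + Gamma_qqq*(0)^2) = 81/8488

Answer: Gamma_ppp = 11178/5305, Gamma_ppq = -1656/5305, Gamma_pqq = -1656/5305, Gamma_qpp = -648/1061, Gamma_qpq = 96/1061, Gamma_qqq = 96/1061; accelerations (d^2p/dtau^2, d^2q/dtau^2) = (-5589/169760, 81/8488)


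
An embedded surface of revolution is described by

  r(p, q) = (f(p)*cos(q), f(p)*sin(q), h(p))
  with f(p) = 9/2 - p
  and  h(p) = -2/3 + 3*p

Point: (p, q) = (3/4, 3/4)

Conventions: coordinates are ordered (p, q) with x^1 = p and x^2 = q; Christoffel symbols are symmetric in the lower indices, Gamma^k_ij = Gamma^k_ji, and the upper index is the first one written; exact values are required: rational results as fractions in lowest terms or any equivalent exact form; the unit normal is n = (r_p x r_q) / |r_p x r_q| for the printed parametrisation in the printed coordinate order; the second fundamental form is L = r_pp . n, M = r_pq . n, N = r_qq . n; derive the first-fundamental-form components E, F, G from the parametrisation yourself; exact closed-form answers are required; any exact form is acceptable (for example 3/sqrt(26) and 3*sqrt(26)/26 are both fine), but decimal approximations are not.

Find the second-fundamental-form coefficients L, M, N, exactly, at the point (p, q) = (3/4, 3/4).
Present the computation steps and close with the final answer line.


f = 15/4, f' = -1, f'' = 0, h' = 3, h'' = 0
E = 10, F = 0, G = 225/16; answer radicand W^2 = 10
unnormalised second-form numerators: l = 0, m = 0, n = 45/4; L = l/sqrt(10), and similarly M = m/sqrt(W^2), N = n/sqrt(W^2)

Answer: L = 0, M = 0, N = 9*sqrt(10)/8


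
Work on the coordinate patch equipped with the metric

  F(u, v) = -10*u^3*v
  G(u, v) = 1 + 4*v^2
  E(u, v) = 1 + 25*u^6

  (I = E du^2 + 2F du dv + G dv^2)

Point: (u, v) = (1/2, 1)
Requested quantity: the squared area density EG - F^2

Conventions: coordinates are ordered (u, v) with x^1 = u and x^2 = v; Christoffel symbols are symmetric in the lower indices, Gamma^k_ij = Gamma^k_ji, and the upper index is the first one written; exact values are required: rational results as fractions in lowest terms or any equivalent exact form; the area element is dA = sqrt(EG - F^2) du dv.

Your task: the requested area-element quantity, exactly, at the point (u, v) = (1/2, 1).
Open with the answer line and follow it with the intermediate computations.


Answer: EG - F^2 = 345/64

E = 89/64, F = -5/4, G = 5; EG - F^2 = 345/64


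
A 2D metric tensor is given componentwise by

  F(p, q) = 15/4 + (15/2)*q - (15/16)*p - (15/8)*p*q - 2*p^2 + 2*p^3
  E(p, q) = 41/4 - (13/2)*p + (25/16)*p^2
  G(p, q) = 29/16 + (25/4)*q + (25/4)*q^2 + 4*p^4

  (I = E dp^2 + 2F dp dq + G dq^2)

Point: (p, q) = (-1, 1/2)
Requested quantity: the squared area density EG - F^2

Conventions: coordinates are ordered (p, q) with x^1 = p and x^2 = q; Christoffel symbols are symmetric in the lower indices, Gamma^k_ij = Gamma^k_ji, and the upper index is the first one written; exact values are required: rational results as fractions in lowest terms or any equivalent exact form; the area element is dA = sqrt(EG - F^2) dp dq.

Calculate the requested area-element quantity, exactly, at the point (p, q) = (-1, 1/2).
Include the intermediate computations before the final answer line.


E = 293/16, F = 43/8, G = 21/2; EG - F^2 = 10457/64

Answer: EG - F^2 = 10457/64


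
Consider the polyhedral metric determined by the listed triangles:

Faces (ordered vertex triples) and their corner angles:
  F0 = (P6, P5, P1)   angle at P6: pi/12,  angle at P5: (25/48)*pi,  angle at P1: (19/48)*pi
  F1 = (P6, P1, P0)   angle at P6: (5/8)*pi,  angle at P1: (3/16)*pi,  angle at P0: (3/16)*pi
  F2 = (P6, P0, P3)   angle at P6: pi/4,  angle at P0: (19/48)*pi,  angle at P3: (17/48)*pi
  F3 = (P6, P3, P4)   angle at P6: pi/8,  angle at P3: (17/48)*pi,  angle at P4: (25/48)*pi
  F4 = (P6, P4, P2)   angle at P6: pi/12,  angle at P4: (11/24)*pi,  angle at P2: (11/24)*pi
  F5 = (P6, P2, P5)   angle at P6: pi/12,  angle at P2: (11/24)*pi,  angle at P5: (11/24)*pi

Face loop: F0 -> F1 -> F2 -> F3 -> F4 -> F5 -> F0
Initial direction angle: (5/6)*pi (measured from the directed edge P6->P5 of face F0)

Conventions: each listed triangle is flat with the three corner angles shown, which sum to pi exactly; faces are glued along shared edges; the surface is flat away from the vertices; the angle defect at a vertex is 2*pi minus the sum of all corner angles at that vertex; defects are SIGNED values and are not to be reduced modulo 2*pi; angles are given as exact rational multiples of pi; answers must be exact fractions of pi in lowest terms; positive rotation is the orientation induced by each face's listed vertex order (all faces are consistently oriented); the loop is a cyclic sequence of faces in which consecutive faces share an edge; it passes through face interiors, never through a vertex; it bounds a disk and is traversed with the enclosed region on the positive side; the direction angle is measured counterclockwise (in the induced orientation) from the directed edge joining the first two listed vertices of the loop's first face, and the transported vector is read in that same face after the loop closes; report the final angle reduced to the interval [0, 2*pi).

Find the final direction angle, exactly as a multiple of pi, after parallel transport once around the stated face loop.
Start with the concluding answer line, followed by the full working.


Answer: final direction angle = (19/12)*pi

enclosed vertex P6: corner angles sum to (5/4)*pi, defect = 2*pi - (5/4)*pi = (3/4)*pi
the rotation equals the total enclosed defect, so the final angle is initial + defects (mod 2*pi)
final angle = (5/6)*pi + (3/4)*pi = (19/12)*pi (mod 2*pi)


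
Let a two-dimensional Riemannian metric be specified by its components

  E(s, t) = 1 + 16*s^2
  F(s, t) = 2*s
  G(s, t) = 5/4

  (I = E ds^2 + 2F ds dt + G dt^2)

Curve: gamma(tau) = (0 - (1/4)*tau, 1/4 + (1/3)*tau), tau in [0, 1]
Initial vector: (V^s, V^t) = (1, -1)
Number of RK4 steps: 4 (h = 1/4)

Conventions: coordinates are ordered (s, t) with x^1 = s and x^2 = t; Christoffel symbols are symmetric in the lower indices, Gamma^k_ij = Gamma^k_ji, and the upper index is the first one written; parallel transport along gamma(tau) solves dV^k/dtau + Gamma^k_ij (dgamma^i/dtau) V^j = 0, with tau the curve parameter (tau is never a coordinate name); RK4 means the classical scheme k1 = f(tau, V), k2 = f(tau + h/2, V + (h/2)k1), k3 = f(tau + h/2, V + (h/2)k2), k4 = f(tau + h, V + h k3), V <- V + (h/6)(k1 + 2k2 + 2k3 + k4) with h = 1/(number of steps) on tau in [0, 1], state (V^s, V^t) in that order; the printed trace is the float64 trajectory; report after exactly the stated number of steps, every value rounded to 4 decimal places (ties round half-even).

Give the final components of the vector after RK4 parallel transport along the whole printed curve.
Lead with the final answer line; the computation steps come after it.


Answer: V^s = 0.7454, V^t = -0.7019

gamma'(tau) = (-1/4, 1/3); f(tau, V)^k = -Gamma^k_ij(gamma(tau)) gamma'^i(tau) V^j; h = 1/4; intermediate values shown to 6 dp
curve data and Christoffel symbols at the stage parameters:
  tau = 0.000000: gamma = (0.000000, 0.250000), gamma' = (-0.250000, 0.333333); Gamma_sss = 0.000000, Gamma_sst = 0.000000, Gamma_stt = 0.000000, Gamma_tss = 1.600000, Gamma_tst = 0.000000, Gamma_ttt = 0.000000
  tau = 0.125000: gamma = (-0.031250, 0.291667), gamma' = (-0.250000, 0.333333); Gamma_sss = -0.395062, Gamma_sst = 0.000000, Gamma_stt = 0.000000, Gamma_tss = 1.580247, Gamma_tst = 0.000000, Gamma_ttt = 0.000000
  tau = 0.250000: gamma = (-0.062500, 0.333333), gamma' = (-0.250000, 0.333333); Gamma_sss = -0.761905, Gamma_sst = 0.000000, Gamma_stt = 0.000000, Gamma_tss = 1.523810, Gamma_tst = 0.000000, Gamma_ttt = 0.000000
  tau = 0.375000: gamma = (-0.093750, 0.375000), gamma' = (-0.250000, 0.333333); Gamma_sss = -1.078652, Gamma_sst = 0.000000, Gamma_stt = 0.000000, Gamma_tss = 1.438202, Gamma_tst = 0.000000, Gamma_ttt = 0.000000
  tau = 0.500000: gamma = (-0.125000, 0.416667), gamma' = (-0.250000, 0.333333); Gamma_sss = -1.333333, Gamma_sst = 0.000000, Gamma_stt = 0.000000, Gamma_tss = 1.333333, Gamma_tst = 0.000000, Gamma_ttt = 0.000000
  tau = 0.625000: gamma = (-0.156250, 0.458333), gamma' = (-0.250000, 0.333333); Gamma_sss = -1.523810, Gamma_sst = 0.000000, Gamma_stt = 0.000000, Gamma_tss = 1.219048, Gamma_tst = 0.000000, Gamma_ttt = 0.000000
  tau = 0.750000: gamma = (-0.187500, 0.500000), gamma' = (-0.250000, 0.333333); Gamma_sss = -1.655172, Gamma_sst = 0.000000, Gamma_stt = 0.000000, Gamma_tss = 1.103448, Gamma_tst = 0.000000, Gamma_ttt = 0.000000
  tau = 0.875000: gamma = (-0.218750, 0.541667), gamma' = (-0.250000, 0.333333); Gamma_sss = -1.736434, Gamma_sst = 0.000000, Gamma_stt = 0.000000, Gamma_tss = 0.992248, Gamma_tst = 0.000000, Gamma_ttt = 0.000000
  tau = 1.000000: gamma = (-0.250000, 0.583333), gamma' = (-0.250000, 0.333333); Gamma_sss = -1.777778, Gamma_sst = 0.000000, Gamma_stt = 0.000000, Gamma_tss = 0.888889, Gamma_tst = 0.000000, Gamma_ttt = 0.000000
step 0: V^s = 1.0000, V^t = -1.0000
step 1: k1 = (0.000000, 0.400000), k2 = (-0.098765, 0.395062), k3 = (-0.097546, 0.390184), k4 = (-0.185831, 0.371662); V <- V + (h/6)(k1 + 2k2 + 2k3 + k4): V^s = 0.9759, V^t = -0.9024
step 2: k1 = (-0.185885, 0.371771), k2 = (-0.256898, 0.342530), k3 = (-0.254504, 0.339339), k4 = (-0.304091, 0.304091); V <- V + (h/6)(k1 + 2k2 + 2k3 + k4): V^s = 0.9129, V^t = -0.8174
step 3: k1 = (-0.304288, 0.304288), k2 = (-0.333268, 0.266615), k3 = (-0.331888, 0.265511), k4 = (-0.343404, 0.228936); V <- V + (h/6)(k1 + 2k2 + 2k3 + k4): V^s = 0.8304, V^t = -0.7509
step 4: k1 = (-0.343634, 0.229089), k2 = (-0.341858, 0.195347), k3 = (-0.341954, 0.195402), k4 = (-0.331093, 0.165547); V <- V + (h/6)(k1 + 2k2 + 2k3 + k4): V^s = 0.7454, V^t = -0.7019


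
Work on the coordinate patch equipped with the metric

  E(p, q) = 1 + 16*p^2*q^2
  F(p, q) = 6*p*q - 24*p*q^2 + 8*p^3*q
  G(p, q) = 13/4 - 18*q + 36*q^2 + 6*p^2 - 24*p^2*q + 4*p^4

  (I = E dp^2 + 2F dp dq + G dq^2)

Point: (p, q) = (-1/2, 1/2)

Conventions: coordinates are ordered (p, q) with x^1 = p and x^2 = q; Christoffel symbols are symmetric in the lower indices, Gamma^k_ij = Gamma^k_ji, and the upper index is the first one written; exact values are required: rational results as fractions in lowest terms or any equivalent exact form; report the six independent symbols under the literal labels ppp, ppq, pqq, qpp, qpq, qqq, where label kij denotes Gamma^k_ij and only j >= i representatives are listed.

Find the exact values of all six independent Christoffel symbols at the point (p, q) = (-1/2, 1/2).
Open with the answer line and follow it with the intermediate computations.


Answer: Gamma_ppp = -2/3, Gamma_ppq = 2/3, Gamma_pqq = 2, Gamma_qpp = -2/3, Gamma_qpq = 2/3, Gamma_qqq = 2

E = 2, F = 1, G = 2 at the point
E_p = -4, E_q = 4, F_p = 0, F_q = 8, G_p = 4, G_q = 12
EG - F^2 = 3;  g^inv = (1/3) * [[2, -1], [-1, 2]]
first-kind symbols [ij,l] = (1/2)(d_i g_jl + d_j g_il - d_l g_ij): [pp,p] = E_p/2 = -2, [pp,q] = F_p - E_q/2 = -2, [pq,p] = E_q/2 = 2, [pq,q] = G_p/2 = 2, [qq,p] = F_q - G_p/2 = 6, [qq,q] = G_q/2 = 6
Gamma^p_ij = (G*[ij,p] - F*[ij,q])/(EG - F^2), Gamma^q_ij = (E*[ij,q] - F*[ij,p])/(EG - F^2)


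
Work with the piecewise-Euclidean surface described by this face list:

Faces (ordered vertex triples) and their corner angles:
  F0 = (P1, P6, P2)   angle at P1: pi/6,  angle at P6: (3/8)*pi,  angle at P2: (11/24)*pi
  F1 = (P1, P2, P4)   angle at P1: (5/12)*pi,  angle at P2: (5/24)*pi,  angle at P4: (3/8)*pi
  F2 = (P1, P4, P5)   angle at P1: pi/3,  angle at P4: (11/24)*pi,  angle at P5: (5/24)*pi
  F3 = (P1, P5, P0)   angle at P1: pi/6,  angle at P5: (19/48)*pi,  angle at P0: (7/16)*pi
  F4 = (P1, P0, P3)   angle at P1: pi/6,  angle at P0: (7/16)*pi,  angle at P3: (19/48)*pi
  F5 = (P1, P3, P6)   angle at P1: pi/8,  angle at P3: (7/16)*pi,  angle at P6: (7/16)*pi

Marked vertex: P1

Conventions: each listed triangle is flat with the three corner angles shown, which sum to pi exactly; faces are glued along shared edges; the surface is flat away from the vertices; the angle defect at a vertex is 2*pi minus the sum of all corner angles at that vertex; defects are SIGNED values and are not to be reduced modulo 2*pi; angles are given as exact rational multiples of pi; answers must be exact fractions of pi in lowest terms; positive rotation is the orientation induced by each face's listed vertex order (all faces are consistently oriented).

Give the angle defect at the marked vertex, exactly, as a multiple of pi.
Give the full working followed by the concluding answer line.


Sum of corner angles at P1: (11/8)*pi
defect = 2*pi - (11/8)*pi

Answer: defect(P1) = (5/8)*pi


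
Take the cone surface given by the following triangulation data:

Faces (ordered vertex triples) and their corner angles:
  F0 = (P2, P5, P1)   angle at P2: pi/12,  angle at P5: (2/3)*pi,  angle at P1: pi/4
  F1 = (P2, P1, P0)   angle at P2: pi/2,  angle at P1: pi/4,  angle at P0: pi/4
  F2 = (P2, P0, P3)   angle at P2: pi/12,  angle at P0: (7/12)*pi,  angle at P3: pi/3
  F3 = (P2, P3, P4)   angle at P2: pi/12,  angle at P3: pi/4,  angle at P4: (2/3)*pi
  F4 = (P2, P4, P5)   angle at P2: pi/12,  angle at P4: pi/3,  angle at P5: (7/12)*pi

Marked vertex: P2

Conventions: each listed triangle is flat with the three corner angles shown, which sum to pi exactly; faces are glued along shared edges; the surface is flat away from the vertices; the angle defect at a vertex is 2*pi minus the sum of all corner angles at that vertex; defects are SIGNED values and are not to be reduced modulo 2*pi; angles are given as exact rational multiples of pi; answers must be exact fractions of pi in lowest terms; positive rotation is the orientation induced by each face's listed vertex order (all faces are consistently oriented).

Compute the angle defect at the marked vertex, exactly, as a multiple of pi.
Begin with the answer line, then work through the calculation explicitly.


Answer: defect(P2) = (7/6)*pi

Sum of corner angles at P2: (5/6)*pi
defect = 2*pi - (5/6)*pi


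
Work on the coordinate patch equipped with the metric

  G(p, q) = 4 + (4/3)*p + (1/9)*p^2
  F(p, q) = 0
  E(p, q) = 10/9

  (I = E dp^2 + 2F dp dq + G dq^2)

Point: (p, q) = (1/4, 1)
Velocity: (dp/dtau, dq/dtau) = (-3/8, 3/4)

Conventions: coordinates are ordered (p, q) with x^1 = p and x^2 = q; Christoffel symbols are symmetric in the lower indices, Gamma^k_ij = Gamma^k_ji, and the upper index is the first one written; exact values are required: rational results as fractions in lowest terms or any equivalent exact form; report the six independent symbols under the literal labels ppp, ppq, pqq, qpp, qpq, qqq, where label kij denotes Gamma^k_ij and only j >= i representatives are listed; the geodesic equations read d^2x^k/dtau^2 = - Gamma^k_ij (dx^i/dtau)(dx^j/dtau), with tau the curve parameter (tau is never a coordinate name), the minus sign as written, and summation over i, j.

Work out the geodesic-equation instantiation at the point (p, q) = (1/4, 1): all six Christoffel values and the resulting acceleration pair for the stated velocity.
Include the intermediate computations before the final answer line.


E = 10/9, F = 0, G = 625/144 at the point
E_p = 0, E_q = 0, F_p = 0, F_q = 0, G_p = 25/18, G_q = 0
EG - F^2 = 3125/648;  g^inv = (648/3125) * [[625/144, 0], [0, 10/9]]
first-kind symbols [ij,l] = (1/2)(d_i g_jl + d_j g_il - d_l g_ij): [pp,p] = E_p/2 = 0, [pp,q] = F_p - E_q/2 = 0, [pq,p] = E_q/2 = 0, [pq,q] = G_p/2 = 25/36, [qq,p] = F_q - G_p/2 = -25/36, [qq,q] = G_q/2 = 0
Gamma^p_ij = (G*[ij,p] - F*[ij,q])/(EG - F^2), Gamma^q_ij = (E*[ij,q] - F*[ij,p])/(EG - F^2)
Gamma_ppp = 0, Gamma_ppq = 0, Gamma_pqq = -5/8, Gamma_qpp = 0, Gamma_qpq = 4/25, Gamma_qqq = 0
d^2p/dtau^2 = -(Gamma_ppp*(-3/8)^2 + 2*Gamma_ppq*(-3/8)*(3/4) + Gamma_pqq*(3/4)^2) = 45/128
d^2q/dtau^2 = -(Gamma_qpp*(-3/8)^2 + 2*Gamma_qpq*(-3/8)*(3/4) + Gamma_qqq*(3/4)^2) = 9/100

Answer: Gamma_ppp = 0, Gamma_ppq = 0, Gamma_pqq = -5/8, Gamma_qpp = 0, Gamma_qpq = 4/25, Gamma_qqq = 0; accelerations (d^2p/dtau^2, d^2q/dtau^2) = (45/128, 9/100)
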